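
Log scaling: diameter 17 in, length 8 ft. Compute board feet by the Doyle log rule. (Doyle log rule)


Doyle: BF = (D - 4)^2 * L / 16
Adjusted diameter = 17 - 4 = 13 in
(D-4)^2 = 13^2 = 169
BF = 169 * 8 / 16 = 85 BF

85


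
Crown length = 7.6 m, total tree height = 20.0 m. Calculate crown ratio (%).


Formula: Crown Ratio = (Crown Length / Total Height) * 100
CR = (7.6 m / 20.0 m) * 100
CR = 0.38 * 100 = 38.0%

38.0


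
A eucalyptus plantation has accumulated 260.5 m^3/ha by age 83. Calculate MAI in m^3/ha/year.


Formula: MAI = Total Volume / Stand Age
MAI = 260.5 m^3/ha / 83 years
MAI = 3.14 m^3/ha/year

3.14


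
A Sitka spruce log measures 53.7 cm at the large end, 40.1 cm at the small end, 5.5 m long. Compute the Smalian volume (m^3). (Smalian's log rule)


Smalian: V = (A1 + A2)/2 * L,  A = pi*(D/200)^2
A1 = pi*(53.7/200)^2 = 0.226484 m^2
A2 = pi*(40.1/200)^2 = 0.126293 m^2
V = (0.226484+0.126293)/2*5.5 = 0.9701 m^3

0.9701


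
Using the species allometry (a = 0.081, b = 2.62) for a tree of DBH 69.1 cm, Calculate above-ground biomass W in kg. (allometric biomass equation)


Formula: W = a * DBH^b  (allometric power law)
DBH^b = 69.1^2.62 = 65983.0648
W = 0.081 * 65983.0648 = 5344.6 kg

5344.6


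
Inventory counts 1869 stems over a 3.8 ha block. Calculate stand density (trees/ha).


Formula: Stand Density = N_trees / Area_ha
Density = 1869 trees / 3.8 ha
Density = 492 trees/ha

492


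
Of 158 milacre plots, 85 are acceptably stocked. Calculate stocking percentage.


Formula: Stocking % = stocked plots / total plots * 100
Stocking = 85 / 158 * 100
Stocking = 0.538 * 100 = 53.8%

53.8


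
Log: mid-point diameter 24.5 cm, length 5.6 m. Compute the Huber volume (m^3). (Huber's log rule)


Huber: V = Am * L,  Am = pi*(Dm/200)^2
Am = pi*(24.5/200)^2 = 0.047144 m^2
V = 0.047144*5.6 = 0.264 m^3

0.264


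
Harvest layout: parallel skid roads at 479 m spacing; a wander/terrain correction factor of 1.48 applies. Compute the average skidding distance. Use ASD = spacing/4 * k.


Formula: ASD = (spacing / 4) * correction
Uncorrected distance = spacing / 4 = 479 / 4 = 119.75 m
ASD = 119.75 * 1.48 = 177 m

177


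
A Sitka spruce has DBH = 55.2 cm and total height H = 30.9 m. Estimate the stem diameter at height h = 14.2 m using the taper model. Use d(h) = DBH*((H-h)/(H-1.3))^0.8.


Taper: d(h) = DBH * ((H - h) / (H - 1.3))^0.8
Numerator = H - h = 30.9 - 14.2 = 16.7 m
Denominator = H - 1.3 = 30.9 - 1.3 = 29.6 m
Ratio = 16.7 / 29.6 = 0.56419
d = 55.2 * 0.56419^0.8 = 34.9 cm

34.9


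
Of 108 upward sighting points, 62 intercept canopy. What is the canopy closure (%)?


Formula: Canopy closure = covered points / total points * 100
Closure = 62 / 108 * 100
Closure = 0.5741 * 100 = 57.4%

57.4


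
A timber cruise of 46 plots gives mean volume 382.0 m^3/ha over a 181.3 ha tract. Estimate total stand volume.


Formula: Total Volume = Mean Volume per ha * Total Area
Total Volume = 382.0 m^3/ha * 181.3 ha
Total Volume = 69257 m^3

69257


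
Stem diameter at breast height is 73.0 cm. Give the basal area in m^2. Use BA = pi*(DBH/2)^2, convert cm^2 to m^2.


Formula: BA = pi * (DBH/2)^2 / 10000  (cm^2 to m^2)
Radius = DBH/2 = 73.0/2 = 36.5 cm
BA = pi * 36.5^2 / 10000
   = 4185.3868 cm^2 / 10000
   = 0.4185 m^2

0.4185


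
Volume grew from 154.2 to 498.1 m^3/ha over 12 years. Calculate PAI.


Formula: PAI = (V_T2 - V_T1) / (T2 - T1)
Volume increment = 498.1 - 154.2 = 343.9 m^3/ha
PAI = 343.9 / 12 = 28.66 m^3/ha/year

28.66


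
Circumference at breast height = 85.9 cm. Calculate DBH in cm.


Formula: DBH = C / pi
DBH = 85.9 / pi
pi = 3.14159...
DBH = 27.3 cm

27.3


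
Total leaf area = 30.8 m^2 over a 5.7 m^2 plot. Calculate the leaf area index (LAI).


Formula: LAI = total leaf area / ground area  (dimensionless)
LAI = 30.8 m^2 / 5.7 m^2
LAI = 5.4

5.4


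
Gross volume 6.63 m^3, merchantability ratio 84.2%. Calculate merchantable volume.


Formula: MV = V_total * (merchantable_pct / 100)
Merchantable fraction = 84.2% / 100 = 0.842
MV = 6.63 m^3 * 0.842 = 5.582 m^3

5.582


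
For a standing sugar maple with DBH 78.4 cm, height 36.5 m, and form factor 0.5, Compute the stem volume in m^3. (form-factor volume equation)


Formula: V = pi * (DBH/200)^2 * H * ff
Radius = DBH/200 = 78.4/200 = 0.392 m
Radius^2 = 0.392^2 = 0.153664 m^2
V = pi * 0.153664 * 36.5 * 0.5
V = 8.81 m^3

8.81


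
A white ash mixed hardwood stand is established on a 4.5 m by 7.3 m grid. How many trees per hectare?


Formula: TPH = 10000 m^2/ha / (spacing_x * spacing_y)
Area per tree = 4.5 m * 7.3 m = 32.85 m^2
TPH = 10000 / 32.85 = 304 trees/ha

304


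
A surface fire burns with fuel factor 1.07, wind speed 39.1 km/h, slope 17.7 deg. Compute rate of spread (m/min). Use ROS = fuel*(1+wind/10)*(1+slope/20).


Formula: ROS = fuel * (1 + wind/10) * (1 + slope/20)
Wind factor = 1 + 39.1/10 = 4.91
Slope factor = 1 + 17.7/20 = 1.885
ROS = 1.07 * 4.91 * 1.885 = 9.9 m/min

9.9


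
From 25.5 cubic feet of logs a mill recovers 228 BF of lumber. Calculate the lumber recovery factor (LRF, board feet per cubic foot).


Formula: LRF = Lumber Output (BF) / Log Input (ft^3)
LRF = 228 BF / 25.5 ft^3
LRF = 8.94 BF/ft^3

8.94


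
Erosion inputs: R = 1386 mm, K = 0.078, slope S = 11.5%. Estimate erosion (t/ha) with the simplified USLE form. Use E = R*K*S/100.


Formula: E = R * K * S / 100  (simplified USLE)
R * K = 1386 * 0.078 = 108.108
E = 108.108 * 11.5 / 100 = 12.43 t/ha

12.43


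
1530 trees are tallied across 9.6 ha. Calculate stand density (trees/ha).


Formula: Stand Density = N_trees / Area_ha
Density = 1530 trees / 9.6 ha
Density = 159 trees/ha

159


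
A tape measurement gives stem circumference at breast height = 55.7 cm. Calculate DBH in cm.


Formula: DBH = C / pi
DBH = 55.7 / pi
pi = 3.14159...
DBH = 17.7 cm

17.7


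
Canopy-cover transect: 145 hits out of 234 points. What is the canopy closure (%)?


Formula: Canopy closure = covered points / total points * 100
Closure = 145 / 234 * 100
Closure = 0.6197 * 100 = 62.0%

62.0


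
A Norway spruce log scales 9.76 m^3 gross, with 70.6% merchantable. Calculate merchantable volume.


Formula: MV = V_total * (merchantable_pct / 100)
Merchantable fraction = 70.6% / 100 = 0.706
MV = 9.76 m^3 * 0.706 = 6.891 m^3

6.891


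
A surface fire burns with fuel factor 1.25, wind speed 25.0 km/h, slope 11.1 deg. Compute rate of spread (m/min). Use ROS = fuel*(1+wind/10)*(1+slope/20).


Formula: ROS = fuel * (1 + wind/10) * (1 + slope/20)
Wind factor = 1 + 25.0/10 = 3.5
Slope factor = 1 + 11.1/20 = 1.555
ROS = 1.25 * 3.5 * 1.555 = 6.8 m/min

6.8


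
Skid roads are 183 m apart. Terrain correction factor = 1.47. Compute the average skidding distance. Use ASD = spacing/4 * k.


Formula: ASD = (spacing / 4) * correction
Uncorrected distance = spacing / 4 = 183 / 4 = 45.75 m
ASD = 45.75 * 1.47 = 67 m

67


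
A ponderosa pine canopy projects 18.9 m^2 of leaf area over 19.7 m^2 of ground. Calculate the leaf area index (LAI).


Formula: LAI = total leaf area / ground area  (dimensionless)
LAI = 18.9 m^2 / 19.7 m^2
LAI = 0.96

0.96


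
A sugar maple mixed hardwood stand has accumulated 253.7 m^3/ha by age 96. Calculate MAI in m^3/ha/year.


Formula: MAI = Total Volume / Stand Age
MAI = 253.7 m^3/ha / 96 years
MAI = 2.64 m^3/ha/year

2.64


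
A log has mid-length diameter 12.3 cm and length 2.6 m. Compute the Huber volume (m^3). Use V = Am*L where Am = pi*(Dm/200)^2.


Huber: V = Am * L,  Am = pi*(Dm/200)^2
Am = pi*(12.3/200)^2 = 0.011882 m^2
V = 0.011882*2.6 = 0.0309 m^3

0.0309


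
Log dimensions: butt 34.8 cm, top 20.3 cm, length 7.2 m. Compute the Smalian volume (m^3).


Smalian: V = (A1 + A2)/2 * L,  A = pi*(D/200)^2
A1 = pi*(34.8/200)^2 = 0.095115 m^2
A2 = pi*(20.3/200)^2 = 0.032365 m^2
V = (0.095115+0.032365)/2*7.2 = 0.4589 m^3

0.4589


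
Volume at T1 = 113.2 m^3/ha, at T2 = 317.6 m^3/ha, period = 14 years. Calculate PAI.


Formula: PAI = (V_T2 - V_T1) / (T2 - T1)
Volume increment = 317.6 - 113.2 = 204.4 m^3/ha
PAI = 204.4 / 14 = 14.6 m^3/ha/year

14.6


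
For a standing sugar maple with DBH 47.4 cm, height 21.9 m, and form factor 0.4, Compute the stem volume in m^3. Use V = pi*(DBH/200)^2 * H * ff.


Formula: V = pi * (DBH/200)^2 * H * ff
Radius = DBH/200 = 47.4/200 = 0.237 m
Radius^2 = 0.237^2 = 0.056169 m^2
V = pi * 0.056169 * 21.9 * 0.4
V = 1.546 m^3

1.546


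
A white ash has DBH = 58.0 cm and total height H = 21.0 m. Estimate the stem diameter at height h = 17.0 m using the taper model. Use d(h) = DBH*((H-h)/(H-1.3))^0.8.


Taper: d(h) = DBH * ((H - h) / (H - 1.3))^0.8
Numerator = H - h = 21.0 - 17.0 = 4.0 m
Denominator = H - 1.3 = 21.0 - 1.3 = 19.7 m
Ratio = 4.0 / 19.7 = 0.20305
d = 58.0 * 0.20305^0.8 = 16.2 cm

16.2


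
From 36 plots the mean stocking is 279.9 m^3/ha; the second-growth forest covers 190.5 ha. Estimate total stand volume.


Formula: Total Volume = Mean Volume per ha * Total Area
Total Volume = 279.9 m^3/ha * 190.5 ha
Total Volume = 53321 m^3

53321


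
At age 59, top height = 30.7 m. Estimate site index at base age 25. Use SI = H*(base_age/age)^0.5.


Formula: SI = H_dom * (base_age / age)^0.5
Age ratio = 25 / 59 = 0.42373
sqrt(age_ratio) = 0.65094
SI = 30.7 * 0.65094 = 20.0 m

20.0


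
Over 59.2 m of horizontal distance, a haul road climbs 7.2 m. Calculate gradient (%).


Formula: Gradient = rise / run * 100
Gradient = 7.2 / 59.2 * 100 = 12.2%

12.2


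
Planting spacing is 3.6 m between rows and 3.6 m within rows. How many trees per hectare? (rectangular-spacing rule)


Formula: TPH = 10000 m^2/ha / (spacing_x * spacing_y)
Area per tree = 3.6 m * 3.6 m = 12.96 m^2
TPH = 10000 / 12.96 = 772 trees/ha

772


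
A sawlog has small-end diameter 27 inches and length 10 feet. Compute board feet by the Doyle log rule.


Doyle: BF = (D - 4)^2 * L / 16
Adjusted diameter = 27 - 4 = 23 in
(D-4)^2 = 23^2 = 529
BF = 529 * 10 / 16 = 331 BF

331


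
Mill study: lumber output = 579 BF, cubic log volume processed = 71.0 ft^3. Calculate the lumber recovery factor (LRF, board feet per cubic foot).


Formula: LRF = Lumber Output (BF) / Log Input (ft^3)
LRF = 579 BF / 71.0 ft^3
LRF = 8.15 BF/ft^3

8.15


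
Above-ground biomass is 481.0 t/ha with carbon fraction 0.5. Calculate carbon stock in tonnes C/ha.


Formula: Carbon Stock = Biomass * Carbon Fraction
C = 481.0 t/ha * 0.5
C = 240.5 t C/ha

240.5


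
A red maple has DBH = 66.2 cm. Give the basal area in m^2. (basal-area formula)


Formula: BA = pi * (DBH/2)^2 / 10000  (cm^2 to m^2)
Radius = DBH/2 = 66.2/2 = 33.1 cm
BA = pi * 33.1^2 / 10000
   = 3441.9603 cm^2 / 10000
   = 0.3442 m^2

0.3442


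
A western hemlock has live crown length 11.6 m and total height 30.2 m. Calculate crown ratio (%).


Formula: Crown Ratio = (Crown Length / Total Height) * 100
CR = (11.6 m / 30.2 m) * 100
CR = 0.3841 * 100 = 38.4%

38.4


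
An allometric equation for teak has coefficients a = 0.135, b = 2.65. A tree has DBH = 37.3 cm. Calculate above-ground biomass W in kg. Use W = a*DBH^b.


Formula: W = a * DBH^b  (allometric power law)
DBH^b = 37.3^2.65 = 14622.7281
W = 0.135 * 14622.7281 = 1974.1 kg

1974.1


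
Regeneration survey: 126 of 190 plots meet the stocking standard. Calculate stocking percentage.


Formula: Stocking % = stocked plots / total plots * 100
Stocking = 126 / 190 * 100
Stocking = 0.6632 * 100 = 66.3%

66.3


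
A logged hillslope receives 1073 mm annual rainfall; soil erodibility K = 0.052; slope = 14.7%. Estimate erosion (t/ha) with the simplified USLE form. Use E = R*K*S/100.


Formula: E = R * K * S / 100  (simplified USLE)
R * K = 1073 * 0.052 = 55.796
E = 55.796 * 14.7 / 100 = 8.2 t/ha

8.2


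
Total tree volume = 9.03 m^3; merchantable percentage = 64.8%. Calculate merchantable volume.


Formula: MV = V_total * (merchantable_pct / 100)
Merchantable fraction = 64.8% / 100 = 0.648
MV = 9.03 m^3 * 0.648 = 5.851 m^3

5.851


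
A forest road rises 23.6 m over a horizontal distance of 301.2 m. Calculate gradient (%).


Formula: Gradient = rise / run * 100
Gradient = 23.6 / 301.2 * 100 = 7.8%

7.8


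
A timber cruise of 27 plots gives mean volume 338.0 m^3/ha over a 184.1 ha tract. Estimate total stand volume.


Formula: Total Volume = Mean Volume per ha * Total Area
Total Volume = 338.0 m^3/ha * 184.1 ha
Total Volume = 62226 m^3

62226


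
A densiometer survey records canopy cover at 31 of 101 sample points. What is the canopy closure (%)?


Formula: Canopy closure = covered points / total points * 100
Closure = 31 / 101 * 100
Closure = 0.3069 * 100 = 30.7%

30.7


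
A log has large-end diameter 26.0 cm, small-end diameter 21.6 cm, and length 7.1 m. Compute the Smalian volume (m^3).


Smalian: V = (A1 + A2)/2 * L,  A = pi*(D/200)^2
A1 = pi*(26.0/200)^2 = 0.053093 m^2
A2 = pi*(21.6/200)^2 = 0.036644 m^2
V = (0.053093+0.036644)/2*7.1 = 0.3186 m^3

0.3186


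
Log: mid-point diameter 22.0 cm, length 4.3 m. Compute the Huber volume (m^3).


Huber: V = Am * L,  Am = pi*(Dm/200)^2
Am = pi*(22.0/200)^2 = 0.038013 m^2
V = 0.038013*4.3 = 0.1635 m^3

0.1635


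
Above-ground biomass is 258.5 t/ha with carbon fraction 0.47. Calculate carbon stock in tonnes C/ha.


Formula: Carbon Stock = Biomass * Carbon Fraction
C = 258.5 t/ha * 0.47
C = 121.5 t C/ha

121.5


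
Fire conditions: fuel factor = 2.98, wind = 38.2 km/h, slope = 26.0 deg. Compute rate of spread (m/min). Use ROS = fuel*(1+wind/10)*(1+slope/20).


Formula: ROS = fuel * (1 + wind/10) * (1 + slope/20)
Wind factor = 1 + 38.2/10 = 4.82
Slope factor = 1 + 26.0/20 = 2.3
ROS = 2.98 * 4.82 * 2.3 = 33.04 m/min

33.04


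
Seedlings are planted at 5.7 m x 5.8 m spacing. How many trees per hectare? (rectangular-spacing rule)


Formula: TPH = 10000 m^2/ha / (spacing_x * spacing_y)
Area per tree = 5.7 m * 5.8 m = 33.06 m^2
TPH = 10000 / 33.06 = 302 trees/ha

302


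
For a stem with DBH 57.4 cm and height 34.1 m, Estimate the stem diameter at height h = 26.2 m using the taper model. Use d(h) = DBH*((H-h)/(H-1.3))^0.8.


Taper: d(h) = DBH * ((H - h) / (H - 1.3))^0.8
Numerator = H - h = 34.1 - 26.2 = 7.9 m
Denominator = H - 1.3 = 34.1 - 1.3 = 32.8 m
Ratio = 7.9 / 32.8 = 0.24085
d = 57.4 * 0.24085^0.8 = 18.4 cm

18.4


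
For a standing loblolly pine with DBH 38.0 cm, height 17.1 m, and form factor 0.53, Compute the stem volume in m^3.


Formula: V = pi * (DBH/200)^2 * H * ff
Radius = DBH/200 = 38.0/200 = 0.19 m
Radius^2 = 0.19^2 = 0.0361 m^2
V = pi * 0.0361 * 17.1 * 0.53
V = 1.028 m^3

1.028


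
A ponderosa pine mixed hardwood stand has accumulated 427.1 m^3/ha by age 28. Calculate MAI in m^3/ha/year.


Formula: MAI = Total Volume / Stand Age
MAI = 427.1 m^3/ha / 28 years
MAI = 15.25 m^3/ha/year

15.25


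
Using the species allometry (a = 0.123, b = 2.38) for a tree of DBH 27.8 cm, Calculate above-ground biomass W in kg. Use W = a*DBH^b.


Formula: W = a * DBH^b  (allometric power law)
DBH^b = 27.8^2.38 = 2734.1769
W = 0.123 * 2734.1769 = 336.3 kg

336.3


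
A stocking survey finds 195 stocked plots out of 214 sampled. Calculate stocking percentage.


Formula: Stocking % = stocked plots / total plots * 100
Stocking = 195 / 214 * 100
Stocking = 0.9112 * 100 = 91.1%

91.1


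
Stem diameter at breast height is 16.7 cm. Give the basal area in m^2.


Formula: BA = pi * (DBH/2)^2 / 10000  (cm^2 to m^2)
Radius = DBH/2 = 16.7/2 = 8.35 cm
BA = pi * 8.35^2 / 10000
   = 219.0397 cm^2 / 10000
   = 0.0219 m^2

0.0219


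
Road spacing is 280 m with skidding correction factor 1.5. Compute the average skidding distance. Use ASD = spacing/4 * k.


Formula: ASD = (spacing / 4) * correction
Uncorrected distance = spacing / 4 = 280 / 4 = 70 m
ASD = 70 * 1.5 = 105 m

105


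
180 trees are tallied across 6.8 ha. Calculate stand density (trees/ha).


Formula: Stand Density = N_trees / Area_ha
Density = 180 trees / 6.8 ha
Density = 26 trees/ha

26


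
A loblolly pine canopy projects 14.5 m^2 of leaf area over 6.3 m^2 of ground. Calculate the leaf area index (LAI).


Formula: LAI = total leaf area / ground area  (dimensionless)
LAI = 14.5 m^2 / 6.3 m^2
LAI = 2.3

2.3


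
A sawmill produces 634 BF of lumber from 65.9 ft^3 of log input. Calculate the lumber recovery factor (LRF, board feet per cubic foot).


Formula: LRF = Lumber Output (BF) / Log Input (ft^3)
LRF = 634 BF / 65.9 ft^3
LRF = 9.62 BF/ft^3

9.62


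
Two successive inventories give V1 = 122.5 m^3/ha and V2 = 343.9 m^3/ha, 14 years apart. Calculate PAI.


Formula: PAI = (V_T2 - V_T1) / (T2 - T1)
Volume increment = 343.9 - 122.5 = 221.4 m^3/ha
PAI = 221.4 / 14 = 15.81 m^3/ha/year

15.81


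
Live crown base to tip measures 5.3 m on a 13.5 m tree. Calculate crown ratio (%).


Formula: Crown Ratio = (Crown Length / Total Height) * 100
CR = (5.3 m / 13.5 m) * 100
CR = 0.3926 * 100 = 39.3%

39.3


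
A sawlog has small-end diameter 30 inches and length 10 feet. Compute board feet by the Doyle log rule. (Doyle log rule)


Doyle: BF = (D - 4)^2 * L / 16
Adjusted diameter = 30 - 4 = 26 in
(D-4)^2 = 26^2 = 676
BF = 676 * 10 / 16 = 423 BF

423


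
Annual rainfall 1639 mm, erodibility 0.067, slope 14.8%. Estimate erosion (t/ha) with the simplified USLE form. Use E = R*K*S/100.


Formula: E = R * K * S / 100  (simplified USLE)
R * K = 1639 * 0.067 = 109.813
E = 109.813 * 14.8 / 100 = 16.25 t/ha

16.25


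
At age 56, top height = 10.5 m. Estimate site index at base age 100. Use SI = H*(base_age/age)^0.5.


Formula: SI = H_dom * (base_age / age)^0.5
Age ratio = 100 / 56 = 1.78571
sqrt(age_ratio) = 1.33631
SI = 10.5 * 1.33631 = 14.0 m

14.0


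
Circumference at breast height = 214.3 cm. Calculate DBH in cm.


Formula: DBH = C / pi
DBH = 214.3 / pi
pi = 3.14159...
DBH = 68.2 cm

68.2


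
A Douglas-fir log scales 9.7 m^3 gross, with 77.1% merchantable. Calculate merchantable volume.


Formula: MV = V_total * (merchantable_pct / 100)
Merchantable fraction = 77.1% / 100 = 0.771
MV = 9.7 m^3 * 0.771 = 7.479 m^3

7.479


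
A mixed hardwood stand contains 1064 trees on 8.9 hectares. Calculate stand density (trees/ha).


Formula: Stand Density = N_trees / Area_ha
Density = 1064 trees / 8.9 ha
Density = 120 trees/ha

120


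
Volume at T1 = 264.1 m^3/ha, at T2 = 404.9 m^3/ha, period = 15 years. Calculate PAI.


Formula: PAI = (V_T2 - V_T1) / (T2 - T1)
Volume increment = 404.9 - 264.1 = 140.8 m^3/ha
PAI = 140.8 / 15 = 9.39 m^3/ha/year

9.39


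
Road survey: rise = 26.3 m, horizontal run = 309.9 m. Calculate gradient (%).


Formula: Gradient = rise / run * 100
Gradient = 26.3 / 309.9 * 100 = 8.5%

8.5


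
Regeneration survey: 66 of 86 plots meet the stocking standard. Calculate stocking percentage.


Formula: Stocking % = stocked plots / total plots * 100
Stocking = 66 / 86 * 100
Stocking = 0.7674 * 100 = 76.7%

76.7


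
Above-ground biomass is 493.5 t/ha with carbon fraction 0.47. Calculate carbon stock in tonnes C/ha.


Formula: Carbon Stock = Biomass * Carbon Fraction
C = 493.5 t/ha * 0.47
C = 231.9 t C/ha

231.9


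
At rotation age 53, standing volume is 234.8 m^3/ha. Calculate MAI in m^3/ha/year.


Formula: MAI = Total Volume / Stand Age
MAI = 234.8 m^3/ha / 53 years
MAI = 4.43 m^3/ha/year

4.43


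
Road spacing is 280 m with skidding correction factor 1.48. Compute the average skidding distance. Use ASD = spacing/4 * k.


Formula: ASD = (spacing / 4) * correction
Uncorrected distance = spacing / 4 = 280 / 4 = 70 m
ASD = 70 * 1.48 = 104 m

104


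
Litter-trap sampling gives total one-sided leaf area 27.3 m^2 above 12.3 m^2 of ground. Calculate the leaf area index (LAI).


Formula: LAI = total leaf area / ground area  (dimensionless)
LAI = 27.3 m^2 / 12.3 m^2
LAI = 2.22

2.22


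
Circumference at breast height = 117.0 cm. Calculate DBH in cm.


Formula: DBH = C / pi
DBH = 117.0 / pi
pi = 3.14159...
DBH = 37.2 cm

37.2


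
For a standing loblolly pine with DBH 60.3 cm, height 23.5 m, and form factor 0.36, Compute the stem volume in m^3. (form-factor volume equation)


Formula: V = pi * (DBH/200)^2 * H * ff
Radius = DBH/200 = 60.3/200 = 0.3015 m
Radius^2 = 0.3015^2 = 0.09090225 m^2
V = pi * 0.09090225 * 23.5 * 0.36
V = 2.416 m^3

2.416


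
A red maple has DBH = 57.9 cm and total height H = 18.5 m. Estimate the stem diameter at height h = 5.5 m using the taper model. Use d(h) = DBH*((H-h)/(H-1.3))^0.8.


Taper: d(h) = DBH * ((H - h) / (H - 1.3))^0.8
Numerator = H - h = 18.5 - 5.5 = 13.0 m
Denominator = H - 1.3 = 18.5 - 1.3 = 17.2 m
Ratio = 13.0 / 17.2 = 0.75581
d = 57.9 * 0.75581^0.8 = 46.3 cm

46.3


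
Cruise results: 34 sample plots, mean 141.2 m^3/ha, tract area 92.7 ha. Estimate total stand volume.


Formula: Total Volume = Mean Volume per ha * Total Area
Total Volume = 141.2 m^3/ha * 92.7 ha
Total Volume = 13089 m^3

13089


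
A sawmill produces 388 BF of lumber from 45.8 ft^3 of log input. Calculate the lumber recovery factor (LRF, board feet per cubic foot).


Formula: LRF = Lumber Output (BF) / Log Input (ft^3)
LRF = 388 BF / 45.8 ft^3
LRF = 8.47 BF/ft^3

8.47


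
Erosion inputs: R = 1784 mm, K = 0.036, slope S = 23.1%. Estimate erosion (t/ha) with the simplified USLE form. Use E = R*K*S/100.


Formula: E = R * K * S / 100  (simplified USLE)
R * K = 1784 * 0.036 = 64.224
E = 64.224 * 23.1 / 100 = 14.84 t/ha

14.84


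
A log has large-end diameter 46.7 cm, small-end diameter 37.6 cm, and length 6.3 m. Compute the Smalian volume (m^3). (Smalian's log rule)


Smalian: V = (A1 + A2)/2 * L,  A = pi*(D/200)^2
A1 = pi*(46.7/200)^2 = 0.171287 m^2
A2 = pi*(37.6/200)^2 = 0.111036 m^2
V = (0.171287+0.111036)/2*6.3 = 0.8893 m^3

0.8893


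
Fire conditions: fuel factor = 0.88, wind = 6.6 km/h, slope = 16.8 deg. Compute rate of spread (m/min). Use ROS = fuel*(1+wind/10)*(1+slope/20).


Formula: ROS = fuel * (1 + wind/10) * (1 + slope/20)
Wind factor = 1 + 6.6/10 = 1.66
Slope factor = 1 + 16.8/20 = 1.84
ROS = 0.88 * 1.66 * 1.84 = 2.69 m/min

2.69


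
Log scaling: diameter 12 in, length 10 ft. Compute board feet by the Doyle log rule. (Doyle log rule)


Doyle: BF = (D - 4)^2 * L / 16
Adjusted diameter = 12 - 4 = 8 in
(D-4)^2 = 8^2 = 64
BF = 64 * 10 / 16 = 40 BF

40


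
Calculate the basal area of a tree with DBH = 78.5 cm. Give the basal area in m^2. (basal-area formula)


Formula: BA = pi * (DBH/2)^2 / 10000  (cm^2 to m^2)
Radius = DBH/2 = 78.5/2 = 39.25 cm
BA = pi * 39.25^2 / 10000
   = 4839.8198 cm^2 / 10000
   = 0.484 m^2

0.484


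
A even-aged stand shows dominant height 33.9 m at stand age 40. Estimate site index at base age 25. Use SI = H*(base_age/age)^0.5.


Formula: SI = H_dom * (base_age / age)^0.5
Age ratio = 25 / 40 = 0.625
sqrt(age_ratio) = 0.79057
SI = 33.9 * 0.79057 = 26.8 m

26.8


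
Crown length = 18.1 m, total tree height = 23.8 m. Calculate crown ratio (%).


Formula: Crown Ratio = (Crown Length / Total Height) * 100
CR = (18.1 m / 23.8 m) * 100
CR = 0.7605 * 100 = 76.1%

76.1


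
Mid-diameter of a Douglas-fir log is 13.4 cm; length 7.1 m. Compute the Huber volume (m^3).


Huber: V = Am * L,  Am = pi*(Dm/200)^2
Am = pi*(13.4/200)^2 = 0.014103 m^2
V = 0.014103*7.1 = 0.1001 m^3

0.1001


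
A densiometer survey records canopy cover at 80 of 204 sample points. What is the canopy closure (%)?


Formula: Canopy closure = covered points / total points * 100
Closure = 80 / 204 * 100
Closure = 0.3922 * 100 = 39.2%

39.2


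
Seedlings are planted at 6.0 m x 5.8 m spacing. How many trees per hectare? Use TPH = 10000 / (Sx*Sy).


Formula: TPH = 10000 m^2/ha / (spacing_x * spacing_y)
Area per tree = 6.0 m * 5.8 m = 34.8 m^2
TPH = 10000 / 34.8 = 287 trees/ha

287


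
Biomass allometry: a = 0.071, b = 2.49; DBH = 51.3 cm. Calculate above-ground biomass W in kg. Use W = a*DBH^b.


Formula: W = a * DBH^b  (allometric power law)
DBH^b = 51.3^2.49 = 18121.4205
W = 0.071 * 18121.4205 = 1286.6 kg

1286.6


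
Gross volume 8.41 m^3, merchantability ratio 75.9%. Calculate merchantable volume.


Formula: MV = V_total * (merchantable_pct / 100)
Merchantable fraction = 75.9% / 100 = 0.759
MV = 8.41 m^3 * 0.759 = 6.383 m^3

6.383


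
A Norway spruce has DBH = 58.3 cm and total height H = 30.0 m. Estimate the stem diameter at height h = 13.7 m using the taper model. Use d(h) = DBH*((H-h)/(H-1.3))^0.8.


Taper: d(h) = DBH * ((H - h) / (H - 1.3))^0.8
Numerator = H - h = 30.0 - 13.7 = 16.3 m
Denominator = H - 1.3 = 30.0 - 1.3 = 28.7 m
Ratio = 16.3 / 28.7 = 0.56794
d = 58.3 * 0.56794^0.8 = 37.1 cm

37.1


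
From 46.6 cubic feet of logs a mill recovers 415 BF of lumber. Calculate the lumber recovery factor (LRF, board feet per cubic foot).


Formula: LRF = Lumber Output (BF) / Log Input (ft^3)
LRF = 415 BF / 46.6 ft^3
LRF = 8.91 BF/ft^3

8.91


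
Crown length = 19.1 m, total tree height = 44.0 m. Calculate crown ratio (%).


Formula: Crown Ratio = (Crown Length / Total Height) * 100
CR = (19.1 m / 44.0 m) * 100
CR = 0.4341 * 100 = 43.4%

43.4


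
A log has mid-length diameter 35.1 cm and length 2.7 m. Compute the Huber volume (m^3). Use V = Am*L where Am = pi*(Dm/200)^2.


Huber: V = Am * L,  Am = pi*(Dm/200)^2
Am = pi*(35.1/200)^2 = 0.096762 m^2
V = 0.096762*2.7 = 0.2613 m^3

0.2613


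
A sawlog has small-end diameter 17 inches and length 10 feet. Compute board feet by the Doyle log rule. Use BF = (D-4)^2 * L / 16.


Doyle: BF = (D - 4)^2 * L / 16
Adjusted diameter = 17 - 4 = 13 in
(D-4)^2 = 13^2 = 169
BF = 169 * 10 / 16 = 106 BF

106


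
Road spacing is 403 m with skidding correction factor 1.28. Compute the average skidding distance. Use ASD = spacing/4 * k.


Formula: ASD = (spacing / 4) * correction
Uncorrected distance = spacing / 4 = 403 / 4 = 100.75 m
ASD = 100.75 * 1.28 = 129 m

129


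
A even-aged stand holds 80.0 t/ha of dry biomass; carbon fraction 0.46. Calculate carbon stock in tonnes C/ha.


Formula: Carbon Stock = Biomass * Carbon Fraction
C = 80.0 t/ha * 0.46
C = 36.8 t C/ha

36.8


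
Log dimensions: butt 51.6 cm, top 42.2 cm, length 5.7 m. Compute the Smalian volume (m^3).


Smalian: V = (A1 + A2)/2 * L,  A = pi*(D/200)^2
A1 = pi*(51.6/200)^2 = 0.209117 m^2
A2 = pi*(42.2/200)^2 = 0.139867 m^2
V = (0.209117+0.139867)/2*5.7 = 0.9946 m^3

0.9946


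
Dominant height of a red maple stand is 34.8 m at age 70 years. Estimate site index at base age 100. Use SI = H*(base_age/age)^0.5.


Formula: SI = H_dom * (base_age / age)^0.5
Age ratio = 100 / 70 = 1.42857
sqrt(age_ratio) = 1.19523
SI = 34.8 * 1.19523 = 41.6 m

41.6


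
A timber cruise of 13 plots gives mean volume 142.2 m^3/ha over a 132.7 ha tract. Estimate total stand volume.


Formula: Total Volume = Mean Volume per ha * Total Area
Total Volume = 142.2 m^3/ha * 132.7 ha
Total Volume = 18870 m^3

18870


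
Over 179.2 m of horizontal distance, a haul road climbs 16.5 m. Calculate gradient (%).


Formula: Gradient = rise / run * 100
Gradient = 16.5 / 179.2 * 100 = 9.2%

9.2


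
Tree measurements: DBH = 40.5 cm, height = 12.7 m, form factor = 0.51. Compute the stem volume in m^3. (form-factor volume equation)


Formula: V = pi * (DBH/200)^2 * H * ff
Radius = DBH/200 = 40.5/200 = 0.2025 m
Radius^2 = 0.2025^2 = 0.04100625 m^2
V = pi * 0.04100625 * 12.7 * 0.51
V = 0.834 m^3

0.834


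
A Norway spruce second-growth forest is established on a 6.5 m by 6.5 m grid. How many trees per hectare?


Formula: TPH = 10000 m^2/ha / (spacing_x * spacing_y)
Area per tree = 6.5 m * 6.5 m = 42.25 m^2
TPH = 10000 / 42.25 = 237 trees/ha

237


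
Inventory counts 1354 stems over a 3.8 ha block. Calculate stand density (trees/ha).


Formula: Stand Density = N_trees / Area_ha
Density = 1354 trees / 3.8 ha
Density = 356 trees/ha

356


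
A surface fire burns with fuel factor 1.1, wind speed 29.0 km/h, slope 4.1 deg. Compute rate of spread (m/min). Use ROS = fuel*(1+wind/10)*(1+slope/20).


Formula: ROS = fuel * (1 + wind/10) * (1 + slope/20)
Wind factor = 1 + 29.0/10 = 3.9
Slope factor = 1 + 4.1/20 = 1.205
ROS = 1.1 * 3.9 * 1.205 = 5.17 m/min

5.17


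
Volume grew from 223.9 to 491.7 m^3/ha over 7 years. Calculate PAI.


Formula: PAI = (V_T2 - V_T1) / (T2 - T1)
Volume increment = 491.7 - 223.9 = 267.8 m^3/ha
PAI = 267.8 / 7 = 38.26 m^3/ha/year

38.26


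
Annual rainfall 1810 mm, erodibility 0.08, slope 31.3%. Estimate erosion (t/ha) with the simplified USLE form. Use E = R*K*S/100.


Formula: E = R * K * S / 100  (simplified USLE)
R * K = 1810 * 0.08 = 144.8
E = 144.8 * 31.3 / 100 = 45.32 t/ha

45.32


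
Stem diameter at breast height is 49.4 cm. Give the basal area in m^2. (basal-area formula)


Formula: BA = pi * (DBH/2)^2 / 10000  (cm^2 to m^2)
Radius = DBH/2 = 49.4/2 = 24.7 cm
BA = pi * 24.7^2 / 10000
   = 1916.6543 cm^2 / 10000
   = 0.1917 m^2

0.1917


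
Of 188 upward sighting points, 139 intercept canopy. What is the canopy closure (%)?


Formula: Canopy closure = covered points / total points * 100
Closure = 139 / 188 * 100
Closure = 0.7394 * 100 = 73.9%

73.9


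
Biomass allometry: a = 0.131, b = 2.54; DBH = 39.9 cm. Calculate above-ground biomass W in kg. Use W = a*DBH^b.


Formula: W = a * DBH^b  (allometric power law)
DBH^b = 39.9^2.54 = 11653.8965
W = 0.131 * 11653.8965 = 1526.7 kg

1526.7


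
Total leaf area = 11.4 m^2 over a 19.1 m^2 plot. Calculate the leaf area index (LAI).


Formula: LAI = total leaf area / ground area  (dimensionless)
LAI = 11.4 m^2 / 19.1 m^2
LAI = 0.6

0.6


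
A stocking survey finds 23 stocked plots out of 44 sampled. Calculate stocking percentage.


Formula: Stocking % = stocked plots / total plots * 100
Stocking = 23 / 44 * 100
Stocking = 0.5227 * 100 = 52.3%

52.3


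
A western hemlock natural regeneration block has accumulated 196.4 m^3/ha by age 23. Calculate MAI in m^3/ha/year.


Formula: MAI = Total Volume / Stand Age
MAI = 196.4 m^3/ha / 23 years
MAI = 8.54 m^3/ha/year

8.54


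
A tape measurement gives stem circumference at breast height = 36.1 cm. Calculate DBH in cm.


Formula: DBH = C / pi
DBH = 36.1 / pi
pi = 3.14159...
DBH = 11.5 cm

11.5


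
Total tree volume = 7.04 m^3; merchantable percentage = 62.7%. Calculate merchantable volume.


Formula: MV = V_total * (merchantable_pct / 100)
Merchantable fraction = 62.7% / 100 = 0.627
MV = 7.04 m^3 * 0.627 = 4.414 m^3

4.414


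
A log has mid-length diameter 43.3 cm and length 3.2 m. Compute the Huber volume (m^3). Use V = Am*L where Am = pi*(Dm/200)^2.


Huber: V = Am * L,  Am = pi*(Dm/200)^2
Am = pi*(43.3/200)^2 = 0.147254 m^2
V = 0.147254*3.2 = 0.4712 m^3

0.4712


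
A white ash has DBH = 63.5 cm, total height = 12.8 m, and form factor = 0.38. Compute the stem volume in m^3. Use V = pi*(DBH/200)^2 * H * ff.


Formula: V = pi * (DBH/200)^2 * H * ff
Radius = DBH/200 = 63.5/200 = 0.3175 m
Radius^2 = 0.3175^2 = 0.10080625 m^2
V = pi * 0.10080625 * 12.8 * 0.38
V = 1.54 m^3

1.54


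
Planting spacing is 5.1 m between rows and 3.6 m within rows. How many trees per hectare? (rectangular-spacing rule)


Formula: TPH = 10000 m^2/ha / (spacing_x * spacing_y)
Area per tree = 5.1 m * 3.6 m = 18.36 m^2
TPH = 10000 / 18.36 = 545 trees/ha

545


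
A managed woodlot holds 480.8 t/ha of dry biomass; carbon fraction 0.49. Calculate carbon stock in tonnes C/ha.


Formula: Carbon Stock = Biomass * Carbon Fraction
C = 480.8 t/ha * 0.49
C = 235.6 t C/ha

235.6


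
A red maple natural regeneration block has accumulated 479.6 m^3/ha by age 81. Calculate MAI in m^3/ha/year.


Formula: MAI = Total Volume / Stand Age
MAI = 479.6 m^3/ha / 81 years
MAI = 5.92 m^3/ha/year

5.92


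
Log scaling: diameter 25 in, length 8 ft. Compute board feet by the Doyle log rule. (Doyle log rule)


Doyle: BF = (D - 4)^2 * L / 16
Adjusted diameter = 25 - 4 = 21 in
(D-4)^2 = 21^2 = 441
BF = 441 * 8 / 16 = 221 BF

221


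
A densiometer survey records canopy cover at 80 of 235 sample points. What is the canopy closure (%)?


Formula: Canopy closure = covered points / total points * 100
Closure = 80 / 235 * 100
Closure = 0.3404 * 100 = 34.0%

34.0


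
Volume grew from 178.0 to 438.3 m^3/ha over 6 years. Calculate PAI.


Formula: PAI = (V_T2 - V_T1) / (T2 - T1)
Volume increment = 438.3 - 178.0 = 260.3 m^3/ha
PAI = 260.3 / 6 = 43.38 m^3/ha/year

43.38


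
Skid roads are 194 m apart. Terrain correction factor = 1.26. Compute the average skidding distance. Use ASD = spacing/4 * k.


Formula: ASD = (spacing / 4) * correction
Uncorrected distance = spacing / 4 = 194 / 4 = 48.5 m
ASD = 48.5 * 1.26 = 61 m

61


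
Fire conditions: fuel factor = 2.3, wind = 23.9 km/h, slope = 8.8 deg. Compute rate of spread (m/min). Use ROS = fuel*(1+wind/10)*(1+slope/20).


Formula: ROS = fuel * (1 + wind/10) * (1 + slope/20)
Wind factor = 1 + 23.9/10 = 3.39
Slope factor = 1 + 8.8/20 = 1.44
ROS = 2.3 * 3.39 * 1.44 = 11.23 m/min

11.23


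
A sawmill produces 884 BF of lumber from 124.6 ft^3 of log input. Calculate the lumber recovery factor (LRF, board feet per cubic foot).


Formula: LRF = Lumber Output (BF) / Log Input (ft^3)
LRF = 884 BF / 124.6 ft^3
LRF = 7.09 BF/ft^3

7.09


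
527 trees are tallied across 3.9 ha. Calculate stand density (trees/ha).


Formula: Stand Density = N_trees / Area_ha
Density = 527 trees / 3.9 ha
Density = 135 trees/ha

135


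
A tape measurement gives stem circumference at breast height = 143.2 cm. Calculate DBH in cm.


Formula: DBH = C / pi
DBH = 143.2 / pi
pi = 3.14159...
DBH = 45.6 cm

45.6


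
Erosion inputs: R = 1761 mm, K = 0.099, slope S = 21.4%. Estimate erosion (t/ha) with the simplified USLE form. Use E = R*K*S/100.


Formula: E = R * K * S / 100  (simplified USLE)
R * K = 1761 * 0.099 = 174.339
E = 174.339 * 21.4 / 100 = 37.31 t/ha

37.31


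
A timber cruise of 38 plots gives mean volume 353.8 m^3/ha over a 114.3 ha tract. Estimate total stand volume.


Formula: Total Volume = Mean Volume per ha * Total Area
Total Volume = 353.8 m^3/ha * 114.3 ha
Total Volume = 40439 m^3

40439


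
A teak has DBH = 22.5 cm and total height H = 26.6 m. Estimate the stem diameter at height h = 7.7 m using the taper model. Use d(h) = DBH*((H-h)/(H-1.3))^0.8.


Taper: d(h) = DBH * ((H - h) / (H - 1.3))^0.8
Numerator = H - h = 26.6 - 7.7 = 18.9 m
Denominator = H - 1.3 = 26.6 - 1.3 = 25.3 m
Ratio = 18.9 / 25.3 = 0.74704
d = 22.5 * 0.74704^0.8 = 17.8 cm

17.8


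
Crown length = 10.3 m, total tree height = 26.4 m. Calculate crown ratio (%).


Formula: Crown Ratio = (Crown Length / Total Height) * 100
CR = (10.3 m / 26.4 m) * 100
CR = 0.3902 * 100 = 39.0%

39.0


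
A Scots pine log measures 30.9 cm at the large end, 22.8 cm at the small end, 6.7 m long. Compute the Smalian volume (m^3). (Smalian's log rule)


Smalian: V = (A1 + A2)/2 * L,  A = pi*(D/200)^2
A1 = pi*(30.9/200)^2 = 0.074991 m^2
A2 = pi*(22.8/200)^2 = 0.040828 m^2
V = (0.074991+0.040828)/2*6.7 = 0.388 m^3

0.388


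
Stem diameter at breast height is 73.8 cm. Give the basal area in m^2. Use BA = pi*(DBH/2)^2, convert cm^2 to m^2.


Formula: BA = pi * (DBH/2)^2 / 10000  (cm^2 to m^2)
Radius = DBH/2 = 73.8/2 = 36.9 cm
BA = pi * 36.9^2 / 10000
   = 4277.624 cm^2 / 10000
   = 0.4278 m^2

0.4278


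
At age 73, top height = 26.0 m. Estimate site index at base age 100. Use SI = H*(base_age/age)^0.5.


Formula: SI = H_dom * (base_age / age)^0.5
Age ratio = 100 / 73 = 1.36986
sqrt(age_ratio) = 1.17041
SI = 26.0 * 1.17041 = 30.4 m

30.4


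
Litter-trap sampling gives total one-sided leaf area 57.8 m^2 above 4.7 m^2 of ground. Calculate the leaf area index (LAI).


Formula: LAI = total leaf area / ground area  (dimensionless)
LAI = 57.8 m^2 / 4.7 m^2
LAI = 12.3

12.3


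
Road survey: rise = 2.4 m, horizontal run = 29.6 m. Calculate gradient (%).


Formula: Gradient = rise / run * 100
Gradient = 2.4 / 29.6 * 100 = 8.1%

8.1


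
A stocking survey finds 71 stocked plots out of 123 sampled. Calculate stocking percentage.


Formula: Stocking % = stocked plots / total plots * 100
Stocking = 71 / 123 * 100
Stocking = 0.5772 * 100 = 57.7%

57.7


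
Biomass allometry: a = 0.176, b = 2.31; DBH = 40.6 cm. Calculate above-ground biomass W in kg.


Formula: W = a * DBH^b  (allometric power law)
DBH^b = 40.6^2.31 = 5196.311
W = 0.176 * 5196.311 = 914.6 kg

914.6


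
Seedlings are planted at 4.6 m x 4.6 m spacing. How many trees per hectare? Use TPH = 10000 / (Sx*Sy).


Formula: TPH = 10000 m^2/ha / (spacing_x * spacing_y)
Area per tree = 4.6 m * 4.6 m = 21.16 m^2
TPH = 10000 / 21.16 = 473 trees/ha

473


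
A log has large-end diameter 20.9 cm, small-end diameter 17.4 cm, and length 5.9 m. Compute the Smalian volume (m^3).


Smalian: V = (A1 + A2)/2 * L,  A = pi*(D/200)^2
A1 = pi*(20.9/200)^2 = 0.034307 m^2
A2 = pi*(17.4/200)^2 = 0.023779 m^2
V = (0.034307+0.023779)/2*5.9 = 0.1714 m^3

0.1714


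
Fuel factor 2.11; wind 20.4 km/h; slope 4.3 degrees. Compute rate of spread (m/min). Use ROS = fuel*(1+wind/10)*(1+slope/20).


Formula: ROS = fuel * (1 + wind/10) * (1 + slope/20)
Wind factor = 1 + 20.4/10 = 3.04
Slope factor = 1 + 4.3/20 = 1.215
ROS = 2.11 * 3.04 * 1.215 = 7.79 m/min

7.79


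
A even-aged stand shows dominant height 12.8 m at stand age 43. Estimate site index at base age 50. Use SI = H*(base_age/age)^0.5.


Formula: SI = H_dom * (base_age / age)^0.5
Age ratio = 50 / 43 = 1.16279
sqrt(age_ratio) = 1.07833
SI = 12.8 * 1.07833 = 13.8 m

13.8


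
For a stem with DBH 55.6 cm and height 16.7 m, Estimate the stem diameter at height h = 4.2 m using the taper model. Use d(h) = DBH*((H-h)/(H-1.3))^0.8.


Taper: d(h) = DBH * ((H - h) / (H - 1.3))^0.8
Numerator = H - h = 16.7 - 4.2 = 12.5 m
Denominator = H - 1.3 = 16.7 - 1.3 = 15.4 m
Ratio = 12.5 / 15.4 = 0.81169
d = 55.6 * 0.81169^0.8 = 47.1 cm

47.1


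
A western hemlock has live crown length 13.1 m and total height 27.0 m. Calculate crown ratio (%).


Formula: Crown Ratio = (Crown Length / Total Height) * 100
CR = (13.1 m / 27.0 m) * 100
CR = 0.4852 * 100 = 48.5%

48.5


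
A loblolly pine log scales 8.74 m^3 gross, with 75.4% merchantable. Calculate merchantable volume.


Formula: MV = V_total * (merchantable_pct / 100)
Merchantable fraction = 75.4% / 100 = 0.754
MV = 8.74 m^3 * 0.754 = 6.59 m^3

6.59


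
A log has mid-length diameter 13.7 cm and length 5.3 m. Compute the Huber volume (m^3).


Huber: V = Am * L,  Am = pi*(Dm/200)^2
Am = pi*(13.7/200)^2 = 0.014741 m^2
V = 0.014741*5.3 = 0.0781 m^3

0.0781


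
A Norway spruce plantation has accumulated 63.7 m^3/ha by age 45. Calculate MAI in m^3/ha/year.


Formula: MAI = Total Volume / Stand Age
MAI = 63.7 m^3/ha / 45 years
MAI = 1.42 m^3/ha/year

1.42


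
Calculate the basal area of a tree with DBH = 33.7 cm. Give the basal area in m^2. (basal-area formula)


Formula: BA = pi * (DBH/2)^2 / 10000  (cm^2 to m^2)
Radius = DBH/2 = 33.7/2 = 16.85 cm
BA = pi * 16.85^2 / 10000
   = 891.9688 cm^2 / 10000
   = 0.0892 m^2

0.0892


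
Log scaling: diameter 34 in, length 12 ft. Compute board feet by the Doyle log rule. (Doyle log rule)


Doyle: BF = (D - 4)^2 * L / 16
Adjusted diameter = 34 - 4 = 30 in
(D-4)^2 = 30^2 = 900
BF = 900 * 12 / 16 = 675 BF

675


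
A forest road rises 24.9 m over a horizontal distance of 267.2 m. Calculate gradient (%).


Formula: Gradient = rise / run * 100
Gradient = 24.9 / 267.2 * 100 = 9.3%

9.3


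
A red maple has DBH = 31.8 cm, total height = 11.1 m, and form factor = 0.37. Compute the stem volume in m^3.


Formula: V = pi * (DBH/200)^2 * H * ff
Radius = DBH/200 = 31.8/200 = 0.159 m
Radius^2 = 0.159^2 = 0.025281 m^2
V = pi * 0.025281 * 11.1 * 0.37
V = 0.326 m^3

0.326
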